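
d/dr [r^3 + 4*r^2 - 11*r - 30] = 3*r^2 + 8*r - 11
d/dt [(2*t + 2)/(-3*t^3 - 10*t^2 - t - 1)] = 2*t*(6*t^2 + 19*t + 20)/(9*t^6 + 60*t^5 + 106*t^4 + 26*t^3 + 21*t^2 + 2*t + 1)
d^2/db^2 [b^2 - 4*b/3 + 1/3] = 2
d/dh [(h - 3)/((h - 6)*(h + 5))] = (-h^2 + 6*h - 33)/(h^4 - 2*h^3 - 59*h^2 + 60*h + 900)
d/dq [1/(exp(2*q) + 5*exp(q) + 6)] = (-2*exp(q) - 5)*exp(q)/(exp(2*q) + 5*exp(q) + 6)^2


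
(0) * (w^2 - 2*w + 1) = 0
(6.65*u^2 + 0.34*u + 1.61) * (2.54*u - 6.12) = 16.891*u^3 - 39.8344*u^2 + 2.0086*u - 9.8532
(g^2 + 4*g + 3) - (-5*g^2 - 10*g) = 6*g^2 + 14*g + 3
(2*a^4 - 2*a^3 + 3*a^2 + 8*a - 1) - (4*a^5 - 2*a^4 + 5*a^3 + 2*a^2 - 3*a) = -4*a^5 + 4*a^4 - 7*a^3 + a^2 + 11*a - 1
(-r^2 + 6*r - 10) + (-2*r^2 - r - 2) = -3*r^2 + 5*r - 12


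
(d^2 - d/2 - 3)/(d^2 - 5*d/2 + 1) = (2*d + 3)/(2*d - 1)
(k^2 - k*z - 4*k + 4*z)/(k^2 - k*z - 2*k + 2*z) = (k - 4)/(k - 2)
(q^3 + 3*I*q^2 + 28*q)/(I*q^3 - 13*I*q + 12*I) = q*(-I*q^2 + 3*q - 28*I)/(q^3 - 13*q + 12)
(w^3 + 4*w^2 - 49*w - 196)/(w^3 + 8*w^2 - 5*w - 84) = (w - 7)/(w - 3)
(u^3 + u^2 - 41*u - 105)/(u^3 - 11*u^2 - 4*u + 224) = (u^2 + 8*u + 15)/(u^2 - 4*u - 32)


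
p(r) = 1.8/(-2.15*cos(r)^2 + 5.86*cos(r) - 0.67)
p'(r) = 1.8*(-4.3*sin(r)*cos(r) + 5.86*sin(r))/(-2.15*cos(r)^2 + 5.86*cos(r) - 0.67)^2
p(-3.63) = -0.24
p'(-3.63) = 0.14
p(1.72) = -1.13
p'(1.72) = 4.58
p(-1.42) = 11.12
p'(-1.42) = -354.43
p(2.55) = -0.26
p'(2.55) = 0.19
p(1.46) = -37.23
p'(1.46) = 4121.21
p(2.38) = -0.30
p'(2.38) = 0.31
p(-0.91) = 0.85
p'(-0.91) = -1.02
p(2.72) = -0.23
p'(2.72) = 0.12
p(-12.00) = 0.66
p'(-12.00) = 0.29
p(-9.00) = -0.23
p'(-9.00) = -0.12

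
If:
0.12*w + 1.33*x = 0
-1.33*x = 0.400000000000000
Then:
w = 3.33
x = -0.30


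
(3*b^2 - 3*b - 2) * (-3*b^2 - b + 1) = -9*b^4 + 6*b^3 + 12*b^2 - b - 2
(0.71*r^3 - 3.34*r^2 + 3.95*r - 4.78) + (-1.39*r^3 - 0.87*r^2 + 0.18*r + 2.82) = -0.68*r^3 - 4.21*r^2 + 4.13*r - 1.96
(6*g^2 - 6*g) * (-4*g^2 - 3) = -24*g^4 + 24*g^3 - 18*g^2 + 18*g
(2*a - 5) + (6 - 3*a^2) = -3*a^2 + 2*a + 1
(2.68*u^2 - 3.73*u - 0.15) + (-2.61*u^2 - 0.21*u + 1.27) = 0.0700000000000003*u^2 - 3.94*u + 1.12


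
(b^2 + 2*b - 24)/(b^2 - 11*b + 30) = (b^2 + 2*b - 24)/(b^2 - 11*b + 30)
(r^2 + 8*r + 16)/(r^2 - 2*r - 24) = (r + 4)/(r - 6)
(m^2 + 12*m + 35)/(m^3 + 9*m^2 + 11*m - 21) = (m + 5)/(m^2 + 2*m - 3)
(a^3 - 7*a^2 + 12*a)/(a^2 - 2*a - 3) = a*(a - 4)/(a + 1)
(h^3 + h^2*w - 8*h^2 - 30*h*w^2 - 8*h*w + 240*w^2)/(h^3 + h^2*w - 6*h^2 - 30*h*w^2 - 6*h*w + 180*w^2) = (h - 8)/(h - 6)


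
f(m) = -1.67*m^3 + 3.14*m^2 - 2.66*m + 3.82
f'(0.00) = -2.66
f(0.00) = 3.82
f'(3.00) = -28.91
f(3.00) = -20.99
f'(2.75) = -23.28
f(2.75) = -14.48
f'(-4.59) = -137.04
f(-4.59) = 243.68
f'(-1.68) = -27.35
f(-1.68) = 25.07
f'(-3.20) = -74.06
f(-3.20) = 99.21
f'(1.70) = -6.46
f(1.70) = 0.17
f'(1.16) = -2.12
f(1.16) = 2.35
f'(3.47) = -41.19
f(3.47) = -37.38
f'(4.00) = -57.70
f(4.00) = -63.46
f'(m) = -5.01*m^2 + 6.28*m - 2.66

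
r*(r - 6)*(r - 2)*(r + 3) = r^4 - 5*r^3 - 12*r^2 + 36*r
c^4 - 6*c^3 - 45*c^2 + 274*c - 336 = (c - 8)*(c - 3)*(c - 2)*(c + 7)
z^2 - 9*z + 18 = (z - 6)*(z - 3)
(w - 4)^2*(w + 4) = w^3 - 4*w^2 - 16*w + 64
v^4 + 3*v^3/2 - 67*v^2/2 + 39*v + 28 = (v - 4)*(v - 2)*(v + 1/2)*(v + 7)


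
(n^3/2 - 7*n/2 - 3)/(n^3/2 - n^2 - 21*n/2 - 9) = (n^2 - n - 6)/(n^2 - 3*n - 18)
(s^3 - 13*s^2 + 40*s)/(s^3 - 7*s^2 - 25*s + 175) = s*(s - 8)/(s^2 - 2*s - 35)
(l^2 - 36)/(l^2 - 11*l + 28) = (l^2 - 36)/(l^2 - 11*l + 28)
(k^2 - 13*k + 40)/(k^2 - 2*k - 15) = (k - 8)/(k + 3)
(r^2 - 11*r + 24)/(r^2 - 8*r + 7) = (r^2 - 11*r + 24)/(r^2 - 8*r + 7)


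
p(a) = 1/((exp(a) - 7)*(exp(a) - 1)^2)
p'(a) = -2*exp(a)/((exp(a) - 7)*(exp(a) - 1)^3) - exp(a)/((exp(a) - 7)^2*(exp(a) - 1)^2)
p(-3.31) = -0.15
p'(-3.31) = -0.01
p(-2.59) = -0.17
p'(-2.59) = -0.03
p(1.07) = -0.07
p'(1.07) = 0.16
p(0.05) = -63.95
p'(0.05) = 2611.12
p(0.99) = -0.08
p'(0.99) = 0.21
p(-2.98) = -0.16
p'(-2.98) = -0.02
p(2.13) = 0.01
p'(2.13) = -0.11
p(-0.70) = -0.61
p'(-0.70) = -1.24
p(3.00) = 0.00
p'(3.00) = 0.00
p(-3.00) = -0.16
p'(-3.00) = -0.02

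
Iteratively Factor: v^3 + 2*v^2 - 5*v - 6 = (v - 2)*(v^2 + 4*v + 3) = (v - 2)*(v + 1)*(v + 3)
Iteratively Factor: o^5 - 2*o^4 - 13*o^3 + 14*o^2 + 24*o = (o + 3)*(o^4 - 5*o^3 + 2*o^2 + 8*o) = (o + 1)*(o + 3)*(o^3 - 6*o^2 + 8*o) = (o - 2)*(o + 1)*(o + 3)*(o^2 - 4*o) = o*(o - 2)*(o + 1)*(o + 3)*(o - 4)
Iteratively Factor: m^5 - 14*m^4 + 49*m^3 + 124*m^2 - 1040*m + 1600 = (m - 4)*(m^4 - 10*m^3 + 9*m^2 + 160*m - 400) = (m - 4)*(m + 4)*(m^3 - 14*m^2 + 65*m - 100) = (m - 4)^2*(m + 4)*(m^2 - 10*m + 25) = (m - 5)*(m - 4)^2*(m + 4)*(m - 5)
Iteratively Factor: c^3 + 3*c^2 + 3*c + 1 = (c + 1)*(c^2 + 2*c + 1) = (c + 1)^2*(c + 1)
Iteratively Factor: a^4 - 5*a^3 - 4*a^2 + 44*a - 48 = (a - 2)*(a^3 - 3*a^2 - 10*a + 24) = (a - 2)^2*(a^2 - a - 12) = (a - 2)^2*(a + 3)*(a - 4)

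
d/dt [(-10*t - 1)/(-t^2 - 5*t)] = (-10*t^2 - 2*t - 5)/(t^2*(t^2 + 10*t + 25))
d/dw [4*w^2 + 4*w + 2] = 8*w + 4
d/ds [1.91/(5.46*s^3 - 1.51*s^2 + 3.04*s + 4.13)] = (-31.2858*s^2 + 5.7682*s - 5.8064)/(5.46*s^3 - 1.51*s^2 + 3.04*s + 4.13)^2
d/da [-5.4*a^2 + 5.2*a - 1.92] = 5.2 - 10.8*a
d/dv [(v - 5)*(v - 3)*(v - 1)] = 3*v^2 - 18*v + 23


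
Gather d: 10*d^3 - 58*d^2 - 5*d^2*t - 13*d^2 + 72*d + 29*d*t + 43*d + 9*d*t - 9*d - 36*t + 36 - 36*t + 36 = 10*d^3 + d^2*(-5*t - 71) + d*(38*t + 106) - 72*t + 72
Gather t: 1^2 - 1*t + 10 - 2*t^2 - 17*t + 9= -2*t^2 - 18*t + 20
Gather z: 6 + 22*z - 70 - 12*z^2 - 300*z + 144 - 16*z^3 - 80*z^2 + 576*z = -16*z^3 - 92*z^2 + 298*z + 80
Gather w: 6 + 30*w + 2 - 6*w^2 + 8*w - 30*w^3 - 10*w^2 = -30*w^3 - 16*w^2 + 38*w + 8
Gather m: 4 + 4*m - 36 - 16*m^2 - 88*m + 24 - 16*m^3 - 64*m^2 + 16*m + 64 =-16*m^3 - 80*m^2 - 68*m + 56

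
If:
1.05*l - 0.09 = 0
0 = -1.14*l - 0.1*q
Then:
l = 0.09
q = -0.98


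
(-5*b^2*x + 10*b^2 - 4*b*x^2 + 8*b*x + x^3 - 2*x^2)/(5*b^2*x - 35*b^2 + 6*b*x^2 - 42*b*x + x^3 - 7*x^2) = (-5*b*x + 10*b + x^2 - 2*x)/(5*b*x - 35*b + x^2 - 7*x)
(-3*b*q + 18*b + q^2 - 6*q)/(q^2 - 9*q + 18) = (-3*b + q)/(q - 3)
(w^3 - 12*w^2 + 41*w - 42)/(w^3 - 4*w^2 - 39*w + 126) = (w - 2)/(w + 6)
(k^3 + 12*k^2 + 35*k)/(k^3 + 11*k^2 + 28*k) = (k + 5)/(k + 4)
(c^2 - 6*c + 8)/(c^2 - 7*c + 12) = (c - 2)/(c - 3)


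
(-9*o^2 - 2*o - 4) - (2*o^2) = -11*o^2 - 2*o - 4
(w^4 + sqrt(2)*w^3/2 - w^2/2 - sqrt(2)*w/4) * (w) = w^5 + sqrt(2)*w^4/2 - w^3/2 - sqrt(2)*w^2/4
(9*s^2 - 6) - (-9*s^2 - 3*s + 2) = 18*s^2 + 3*s - 8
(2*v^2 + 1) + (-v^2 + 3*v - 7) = v^2 + 3*v - 6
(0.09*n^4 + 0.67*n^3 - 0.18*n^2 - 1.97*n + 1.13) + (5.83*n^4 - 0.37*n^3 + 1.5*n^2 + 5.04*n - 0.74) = 5.92*n^4 + 0.3*n^3 + 1.32*n^2 + 3.07*n + 0.39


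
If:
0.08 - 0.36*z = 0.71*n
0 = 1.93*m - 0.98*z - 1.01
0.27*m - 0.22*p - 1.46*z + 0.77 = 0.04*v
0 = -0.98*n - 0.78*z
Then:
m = 0.33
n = 0.31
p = 6.48769435910415 - 0.181818181818182*v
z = -0.39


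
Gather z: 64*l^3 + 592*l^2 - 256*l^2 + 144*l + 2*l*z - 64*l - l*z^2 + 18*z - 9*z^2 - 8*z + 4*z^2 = 64*l^3 + 336*l^2 + 80*l + z^2*(-l - 5) + z*(2*l + 10)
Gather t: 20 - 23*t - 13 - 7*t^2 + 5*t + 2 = -7*t^2 - 18*t + 9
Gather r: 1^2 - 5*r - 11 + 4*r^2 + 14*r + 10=4*r^2 + 9*r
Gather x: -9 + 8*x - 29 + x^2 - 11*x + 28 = x^2 - 3*x - 10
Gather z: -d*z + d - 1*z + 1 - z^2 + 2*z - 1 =d - z^2 + z*(1 - d)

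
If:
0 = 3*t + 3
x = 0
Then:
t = -1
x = 0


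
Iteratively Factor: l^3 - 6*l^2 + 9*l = (l - 3)*(l^2 - 3*l) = l*(l - 3)*(l - 3)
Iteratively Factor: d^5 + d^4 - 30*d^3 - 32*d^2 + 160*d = (d + 4)*(d^4 - 3*d^3 - 18*d^2 + 40*d) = d*(d + 4)*(d^3 - 3*d^2 - 18*d + 40) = d*(d - 5)*(d + 4)*(d^2 + 2*d - 8) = d*(d - 5)*(d + 4)^2*(d - 2)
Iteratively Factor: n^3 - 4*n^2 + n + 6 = (n - 2)*(n^2 - 2*n - 3) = (n - 2)*(n + 1)*(n - 3)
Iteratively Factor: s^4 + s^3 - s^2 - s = (s - 1)*(s^3 + 2*s^2 + s) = (s - 1)*(s + 1)*(s^2 + s) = (s - 1)*(s + 1)^2*(s)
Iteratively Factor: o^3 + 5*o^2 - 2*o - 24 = (o + 4)*(o^2 + o - 6) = (o + 3)*(o + 4)*(o - 2)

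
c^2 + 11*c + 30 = (c + 5)*(c + 6)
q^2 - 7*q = q*(q - 7)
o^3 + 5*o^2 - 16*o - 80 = (o - 4)*(o + 4)*(o + 5)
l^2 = l^2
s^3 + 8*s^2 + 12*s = s*(s + 2)*(s + 6)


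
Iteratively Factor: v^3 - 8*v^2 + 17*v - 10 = (v - 5)*(v^2 - 3*v + 2) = (v - 5)*(v - 1)*(v - 2)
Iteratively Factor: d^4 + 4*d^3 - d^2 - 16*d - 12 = (d - 2)*(d^3 + 6*d^2 + 11*d + 6) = (d - 2)*(d + 1)*(d^2 + 5*d + 6) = (d - 2)*(d + 1)*(d + 2)*(d + 3)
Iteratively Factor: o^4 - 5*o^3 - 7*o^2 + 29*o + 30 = (o + 1)*(o^3 - 6*o^2 - o + 30) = (o - 3)*(o + 1)*(o^2 - 3*o - 10) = (o - 3)*(o + 1)*(o + 2)*(o - 5)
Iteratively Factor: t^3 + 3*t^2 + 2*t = (t + 2)*(t^2 + t) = t*(t + 2)*(t + 1)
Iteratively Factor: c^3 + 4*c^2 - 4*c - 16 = (c + 4)*(c^2 - 4) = (c + 2)*(c + 4)*(c - 2)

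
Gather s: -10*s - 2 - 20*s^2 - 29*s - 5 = -20*s^2 - 39*s - 7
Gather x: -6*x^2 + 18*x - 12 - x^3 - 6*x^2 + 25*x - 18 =-x^3 - 12*x^2 + 43*x - 30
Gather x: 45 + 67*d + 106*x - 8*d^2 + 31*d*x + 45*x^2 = -8*d^2 + 67*d + 45*x^2 + x*(31*d + 106) + 45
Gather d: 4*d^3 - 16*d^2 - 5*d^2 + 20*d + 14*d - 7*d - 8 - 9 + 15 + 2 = 4*d^3 - 21*d^2 + 27*d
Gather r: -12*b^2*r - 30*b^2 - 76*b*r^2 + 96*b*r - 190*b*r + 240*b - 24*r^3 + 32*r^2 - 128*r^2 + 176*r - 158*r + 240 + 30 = -30*b^2 + 240*b - 24*r^3 + r^2*(-76*b - 96) + r*(-12*b^2 - 94*b + 18) + 270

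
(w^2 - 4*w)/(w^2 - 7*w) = (w - 4)/(w - 7)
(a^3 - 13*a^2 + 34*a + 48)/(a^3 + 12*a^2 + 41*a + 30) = (a^2 - 14*a + 48)/(a^2 + 11*a + 30)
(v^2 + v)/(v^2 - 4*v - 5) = v/(v - 5)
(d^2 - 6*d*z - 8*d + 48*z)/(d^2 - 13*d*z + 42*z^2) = (8 - d)/(-d + 7*z)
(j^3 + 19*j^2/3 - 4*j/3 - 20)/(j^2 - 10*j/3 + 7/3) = (3*j^3 + 19*j^2 - 4*j - 60)/(3*j^2 - 10*j + 7)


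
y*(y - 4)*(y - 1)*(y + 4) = y^4 - y^3 - 16*y^2 + 16*y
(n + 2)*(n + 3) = n^2 + 5*n + 6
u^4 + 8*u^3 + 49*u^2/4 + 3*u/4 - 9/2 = (u - 1/2)*(u + 1)*(u + 3/2)*(u + 6)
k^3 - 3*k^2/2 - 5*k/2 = k*(k - 5/2)*(k + 1)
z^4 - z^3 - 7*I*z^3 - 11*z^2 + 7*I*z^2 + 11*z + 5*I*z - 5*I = (z - 1)*(z - 5*I)*(z - I)^2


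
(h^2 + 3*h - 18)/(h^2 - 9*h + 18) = (h + 6)/(h - 6)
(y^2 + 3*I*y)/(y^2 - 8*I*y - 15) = y*(y + 3*I)/(y^2 - 8*I*y - 15)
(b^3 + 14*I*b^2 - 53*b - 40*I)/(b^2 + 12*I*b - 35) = (b^2 + 9*I*b - 8)/(b + 7*I)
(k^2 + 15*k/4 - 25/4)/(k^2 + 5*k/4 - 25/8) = 2*(k + 5)/(2*k + 5)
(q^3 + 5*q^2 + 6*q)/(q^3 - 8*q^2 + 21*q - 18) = q*(q^2 + 5*q + 6)/(q^3 - 8*q^2 + 21*q - 18)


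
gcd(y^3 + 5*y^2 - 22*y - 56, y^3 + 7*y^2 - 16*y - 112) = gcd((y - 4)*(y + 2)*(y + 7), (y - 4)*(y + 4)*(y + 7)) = y^2 + 3*y - 28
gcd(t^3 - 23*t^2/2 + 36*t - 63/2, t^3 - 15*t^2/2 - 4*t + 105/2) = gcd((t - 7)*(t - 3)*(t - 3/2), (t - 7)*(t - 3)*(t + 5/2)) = t^2 - 10*t + 21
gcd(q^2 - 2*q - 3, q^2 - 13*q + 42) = 1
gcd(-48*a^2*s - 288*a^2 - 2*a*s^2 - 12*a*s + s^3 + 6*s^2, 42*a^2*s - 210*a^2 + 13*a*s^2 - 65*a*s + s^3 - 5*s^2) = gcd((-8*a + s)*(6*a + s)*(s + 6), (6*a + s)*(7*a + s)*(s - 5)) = 6*a + s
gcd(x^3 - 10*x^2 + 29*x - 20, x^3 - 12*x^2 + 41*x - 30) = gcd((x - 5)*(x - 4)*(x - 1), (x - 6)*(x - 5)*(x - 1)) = x^2 - 6*x + 5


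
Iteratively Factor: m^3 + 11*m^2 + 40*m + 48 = (m + 4)*(m^2 + 7*m + 12) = (m + 4)^2*(m + 3)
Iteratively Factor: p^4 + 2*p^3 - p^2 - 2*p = (p + 2)*(p^3 - p) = (p - 1)*(p + 2)*(p^2 + p) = (p - 1)*(p + 1)*(p + 2)*(p)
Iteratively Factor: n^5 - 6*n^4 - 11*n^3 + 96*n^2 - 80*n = (n + 4)*(n^4 - 10*n^3 + 29*n^2 - 20*n) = (n - 1)*(n + 4)*(n^3 - 9*n^2 + 20*n) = (n - 5)*(n - 1)*(n + 4)*(n^2 - 4*n) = n*(n - 5)*(n - 1)*(n + 4)*(n - 4)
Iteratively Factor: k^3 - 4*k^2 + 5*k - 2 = (k - 1)*(k^2 - 3*k + 2) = (k - 1)^2*(k - 2)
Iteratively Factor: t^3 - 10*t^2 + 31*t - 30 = (t - 2)*(t^2 - 8*t + 15) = (t - 5)*(t - 2)*(t - 3)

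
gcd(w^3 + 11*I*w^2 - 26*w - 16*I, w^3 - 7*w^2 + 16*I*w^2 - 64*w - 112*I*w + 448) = w + 8*I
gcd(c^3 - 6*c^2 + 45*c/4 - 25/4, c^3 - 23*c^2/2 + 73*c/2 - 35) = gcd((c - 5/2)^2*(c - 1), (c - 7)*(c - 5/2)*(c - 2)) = c - 5/2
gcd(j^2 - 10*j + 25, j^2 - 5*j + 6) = 1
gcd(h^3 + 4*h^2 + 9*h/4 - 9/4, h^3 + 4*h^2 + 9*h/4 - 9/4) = h^3 + 4*h^2 + 9*h/4 - 9/4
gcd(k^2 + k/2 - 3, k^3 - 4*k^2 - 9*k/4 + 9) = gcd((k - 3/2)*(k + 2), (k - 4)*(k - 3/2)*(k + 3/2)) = k - 3/2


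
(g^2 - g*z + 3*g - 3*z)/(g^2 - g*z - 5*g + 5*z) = (g + 3)/(g - 5)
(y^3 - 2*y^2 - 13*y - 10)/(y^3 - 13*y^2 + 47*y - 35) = (y^2 + 3*y + 2)/(y^2 - 8*y + 7)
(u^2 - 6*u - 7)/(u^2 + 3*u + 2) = (u - 7)/(u + 2)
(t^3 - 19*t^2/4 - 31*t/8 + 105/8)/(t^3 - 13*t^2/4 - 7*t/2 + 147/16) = 2*(t - 5)/(2*t - 7)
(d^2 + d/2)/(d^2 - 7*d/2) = (2*d + 1)/(2*d - 7)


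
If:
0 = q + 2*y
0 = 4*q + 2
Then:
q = -1/2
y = 1/4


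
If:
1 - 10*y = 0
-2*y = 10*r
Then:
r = -1/50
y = 1/10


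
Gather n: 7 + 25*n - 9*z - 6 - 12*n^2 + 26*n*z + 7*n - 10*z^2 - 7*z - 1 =-12*n^2 + n*(26*z + 32) - 10*z^2 - 16*z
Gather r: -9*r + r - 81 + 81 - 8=-8*r - 8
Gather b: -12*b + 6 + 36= 42 - 12*b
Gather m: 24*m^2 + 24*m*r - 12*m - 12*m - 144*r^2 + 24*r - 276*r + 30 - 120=24*m^2 + m*(24*r - 24) - 144*r^2 - 252*r - 90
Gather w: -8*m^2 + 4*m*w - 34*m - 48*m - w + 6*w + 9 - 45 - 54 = -8*m^2 - 82*m + w*(4*m + 5) - 90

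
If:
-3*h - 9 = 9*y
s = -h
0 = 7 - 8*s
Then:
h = -7/8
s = 7/8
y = -17/24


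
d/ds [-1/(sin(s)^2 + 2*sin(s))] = 2*(sin(s) + 1)*cos(s)/((sin(s) + 2)^2*sin(s)^2)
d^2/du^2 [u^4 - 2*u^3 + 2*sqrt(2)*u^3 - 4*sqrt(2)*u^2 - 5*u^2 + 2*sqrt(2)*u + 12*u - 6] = 12*u^2 - 12*u + 12*sqrt(2)*u - 8*sqrt(2) - 10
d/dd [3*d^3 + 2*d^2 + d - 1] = 9*d^2 + 4*d + 1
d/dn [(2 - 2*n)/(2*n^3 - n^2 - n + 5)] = 2*(-2*n^3 + n^2 + n - (n - 1)*(-6*n^2 + 2*n + 1) - 5)/(2*n^3 - n^2 - n + 5)^2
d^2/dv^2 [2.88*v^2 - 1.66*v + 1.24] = 5.76000000000000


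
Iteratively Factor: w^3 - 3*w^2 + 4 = (w - 2)*(w^2 - w - 2) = (w - 2)*(w + 1)*(w - 2)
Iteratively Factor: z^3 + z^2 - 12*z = (z - 3)*(z^2 + 4*z) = z*(z - 3)*(z + 4)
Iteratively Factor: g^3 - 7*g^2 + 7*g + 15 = (g - 5)*(g^2 - 2*g - 3) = (g - 5)*(g - 3)*(g + 1)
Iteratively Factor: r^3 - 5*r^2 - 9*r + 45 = (r - 5)*(r^2 - 9) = (r - 5)*(r + 3)*(r - 3)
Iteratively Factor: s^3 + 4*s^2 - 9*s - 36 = (s - 3)*(s^2 + 7*s + 12) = (s - 3)*(s + 4)*(s + 3)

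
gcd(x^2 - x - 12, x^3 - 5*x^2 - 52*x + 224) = x - 4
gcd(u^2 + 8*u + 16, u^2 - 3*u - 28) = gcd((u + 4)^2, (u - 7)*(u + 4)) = u + 4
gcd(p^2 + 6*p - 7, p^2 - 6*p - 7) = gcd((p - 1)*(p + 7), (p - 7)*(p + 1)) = 1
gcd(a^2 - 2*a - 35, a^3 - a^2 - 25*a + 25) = a + 5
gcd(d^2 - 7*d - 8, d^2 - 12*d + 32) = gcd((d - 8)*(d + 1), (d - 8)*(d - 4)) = d - 8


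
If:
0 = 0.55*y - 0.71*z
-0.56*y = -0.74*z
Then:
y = 0.00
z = 0.00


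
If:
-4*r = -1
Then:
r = 1/4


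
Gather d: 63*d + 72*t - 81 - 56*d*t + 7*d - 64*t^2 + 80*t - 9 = d*(70 - 56*t) - 64*t^2 + 152*t - 90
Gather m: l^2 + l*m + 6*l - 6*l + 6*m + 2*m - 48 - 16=l^2 + m*(l + 8) - 64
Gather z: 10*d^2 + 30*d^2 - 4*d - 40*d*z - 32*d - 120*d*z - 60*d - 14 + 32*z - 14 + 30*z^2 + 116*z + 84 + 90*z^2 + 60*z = 40*d^2 - 96*d + 120*z^2 + z*(208 - 160*d) + 56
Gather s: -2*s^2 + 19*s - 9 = -2*s^2 + 19*s - 9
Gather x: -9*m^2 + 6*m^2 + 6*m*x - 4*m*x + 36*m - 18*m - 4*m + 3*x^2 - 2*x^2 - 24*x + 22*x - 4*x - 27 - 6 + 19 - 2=-3*m^2 + 14*m + x^2 + x*(2*m - 6) - 16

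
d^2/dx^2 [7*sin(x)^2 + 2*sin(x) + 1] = -2*sin(x) + 14*cos(2*x)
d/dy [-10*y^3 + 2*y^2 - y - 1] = -30*y^2 + 4*y - 1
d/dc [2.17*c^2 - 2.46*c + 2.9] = 4.34*c - 2.46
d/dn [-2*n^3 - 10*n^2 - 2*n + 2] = -6*n^2 - 20*n - 2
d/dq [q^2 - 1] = 2*q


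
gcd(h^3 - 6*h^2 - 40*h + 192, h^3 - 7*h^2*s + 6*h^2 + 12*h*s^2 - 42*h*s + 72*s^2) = h + 6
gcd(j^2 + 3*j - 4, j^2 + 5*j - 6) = j - 1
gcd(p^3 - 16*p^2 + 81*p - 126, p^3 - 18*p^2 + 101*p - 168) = p^2 - 10*p + 21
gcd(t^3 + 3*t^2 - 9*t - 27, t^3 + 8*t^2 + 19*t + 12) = t + 3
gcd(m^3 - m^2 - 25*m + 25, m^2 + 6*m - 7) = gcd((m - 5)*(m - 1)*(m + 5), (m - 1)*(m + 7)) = m - 1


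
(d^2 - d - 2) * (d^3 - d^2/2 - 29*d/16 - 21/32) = d^5 - 3*d^4/2 - 53*d^3/16 + 69*d^2/32 + 137*d/32 + 21/16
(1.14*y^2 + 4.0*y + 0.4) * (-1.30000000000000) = -1.482*y^2 - 5.2*y - 0.52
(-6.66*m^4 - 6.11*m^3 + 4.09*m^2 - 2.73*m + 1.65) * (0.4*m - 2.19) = -2.664*m^5 + 12.1414*m^4 + 15.0169*m^3 - 10.0491*m^2 + 6.6387*m - 3.6135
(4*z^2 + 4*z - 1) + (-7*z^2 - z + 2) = -3*z^2 + 3*z + 1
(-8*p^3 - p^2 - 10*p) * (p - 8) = -8*p^4 + 63*p^3 - 2*p^2 + 80*p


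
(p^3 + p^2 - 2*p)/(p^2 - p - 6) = p*(p - 1)/(p - 3)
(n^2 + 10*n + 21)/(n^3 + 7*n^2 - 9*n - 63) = 1/(n - 3)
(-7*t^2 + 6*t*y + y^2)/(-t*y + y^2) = (7*t + y)/y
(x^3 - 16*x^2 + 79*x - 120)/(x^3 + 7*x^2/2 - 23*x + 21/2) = 2*(x^2 - 13*x + 40)/(2*x^2 + 13*x - 7)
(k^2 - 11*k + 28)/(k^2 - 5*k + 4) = (k - 7)/(k - 1)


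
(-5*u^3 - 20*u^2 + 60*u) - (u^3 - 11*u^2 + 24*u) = -6*u^3 - 9*u^2 + 36*u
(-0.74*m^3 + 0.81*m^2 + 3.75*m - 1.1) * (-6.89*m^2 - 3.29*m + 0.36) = 5.0986*m^5 - 3.1463*m^4 - 28.7688*m^3 - 4.4669*m^2 + 4.969*m - 0.396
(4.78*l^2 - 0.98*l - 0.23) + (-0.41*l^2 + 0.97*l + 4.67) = 4.37*l^2 - 0.01*l + 4.44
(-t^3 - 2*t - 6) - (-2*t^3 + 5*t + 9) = t^3 - 7*t - 15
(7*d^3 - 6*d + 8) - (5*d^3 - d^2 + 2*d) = 2*d^3 + d^2 - 8*d + 8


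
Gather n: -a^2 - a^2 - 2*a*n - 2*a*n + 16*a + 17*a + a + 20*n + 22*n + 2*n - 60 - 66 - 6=-2*a^2 + 34*a + n*(44 - 4*a) - 132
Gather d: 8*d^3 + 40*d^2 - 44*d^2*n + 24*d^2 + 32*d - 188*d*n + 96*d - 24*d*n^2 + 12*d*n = 8*d^3 + d^2*(64 - 44*n) + d*(-24*n^2 - 176*n + 128)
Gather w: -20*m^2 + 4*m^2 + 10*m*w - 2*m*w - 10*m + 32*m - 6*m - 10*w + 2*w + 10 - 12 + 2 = -16*m^2 + 16*m + w*(8*m - 8)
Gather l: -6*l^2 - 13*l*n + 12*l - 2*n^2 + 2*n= -6*l^2 + l*(12 - 13*n) - 2*n^2 + 2*n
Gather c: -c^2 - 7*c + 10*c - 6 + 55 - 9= -c^2 + 3*c + 40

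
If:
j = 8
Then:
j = 8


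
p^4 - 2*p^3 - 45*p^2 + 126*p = p*(p - 6)*(p - 3)*(p + 7)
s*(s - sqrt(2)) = s^2 - sqrt(2)*s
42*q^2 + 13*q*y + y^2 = (6*q + y)*(7*q + y)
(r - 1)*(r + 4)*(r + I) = r^3 + 3*r^2 + I*r^2 - 4*r + 3*I*r - 4*I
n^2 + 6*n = n*(n + 6)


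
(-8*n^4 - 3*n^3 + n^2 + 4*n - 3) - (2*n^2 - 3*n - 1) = -8*n^4 - 3*n^3 - n^2 + 7*n - 2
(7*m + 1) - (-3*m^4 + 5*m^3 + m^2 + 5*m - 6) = 3*m^4 - 5*m^3 - m^2 + 2*m + 7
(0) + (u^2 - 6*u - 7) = u^2 - 6*u - 7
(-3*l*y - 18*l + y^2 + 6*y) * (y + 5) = -3*l*y^2 - 33*l*y - 90*l + y^3 + 11*y^2 + 30*y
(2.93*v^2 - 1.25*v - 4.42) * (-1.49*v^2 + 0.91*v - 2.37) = -4.3657*v^4 + 4.5288*v^3 - 1.4958*v^2 - 1.0597*v + 10.4754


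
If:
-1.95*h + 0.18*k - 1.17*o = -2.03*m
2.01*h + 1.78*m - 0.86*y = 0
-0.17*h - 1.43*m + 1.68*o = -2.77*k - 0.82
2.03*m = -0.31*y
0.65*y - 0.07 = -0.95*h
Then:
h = 0.03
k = -0.23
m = -0.01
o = -0.11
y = 0.06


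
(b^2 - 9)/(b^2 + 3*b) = (b - 3)/b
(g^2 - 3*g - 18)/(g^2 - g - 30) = (g + 3)/(g + 5)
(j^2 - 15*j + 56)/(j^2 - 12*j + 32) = (j - 7)/(j - 4)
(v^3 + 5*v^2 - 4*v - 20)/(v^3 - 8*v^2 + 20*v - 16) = (v^2 + 7*v + 10)/(v^2 - 6*v + 8)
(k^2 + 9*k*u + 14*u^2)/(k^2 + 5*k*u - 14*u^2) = (-k - 2*u)/(-k + 2*u)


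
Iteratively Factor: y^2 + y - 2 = (y + 2)*(y - 1)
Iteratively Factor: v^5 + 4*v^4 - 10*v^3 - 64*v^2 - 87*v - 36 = (v - 4)*(v^4 + 8*v^3 + 22*v^2 + 24*v + 9) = (v - 4)*(v + 1)*(v^3 + 7*v^2 + 15*v + 9) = (v - 4)*(v + 1)*(v + 3)*(v^2 + 4*v + 3) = (v - 4)*(v + 1)^2*(v + 3)*(v + 3)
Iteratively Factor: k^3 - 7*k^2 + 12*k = (k - 4)*(k^2 - 3*k) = (k - 4)*(k - 3)*(k)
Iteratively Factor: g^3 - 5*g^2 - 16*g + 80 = (g - 5)*(g^2 - 16) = (g - 5)*(g + 4)*(g - 4)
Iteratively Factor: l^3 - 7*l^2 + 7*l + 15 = (l - 5)*(l^2 - 2*l - 3) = (l - 5)*(l - 3)*(l + 1)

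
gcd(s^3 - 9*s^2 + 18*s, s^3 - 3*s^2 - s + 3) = s - 3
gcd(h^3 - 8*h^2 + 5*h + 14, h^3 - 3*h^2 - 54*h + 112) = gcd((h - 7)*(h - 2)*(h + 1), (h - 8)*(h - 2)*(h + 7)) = h - 2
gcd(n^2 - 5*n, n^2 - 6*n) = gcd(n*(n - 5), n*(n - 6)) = n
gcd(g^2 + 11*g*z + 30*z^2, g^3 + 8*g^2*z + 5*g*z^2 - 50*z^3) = g + 5*z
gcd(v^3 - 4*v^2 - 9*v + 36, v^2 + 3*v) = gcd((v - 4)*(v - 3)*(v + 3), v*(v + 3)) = v + 3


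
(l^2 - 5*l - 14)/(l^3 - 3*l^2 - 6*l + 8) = (l - 7)/(l^2 - 5*l + 4)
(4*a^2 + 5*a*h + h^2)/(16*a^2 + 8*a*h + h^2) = (a + h)/(4*a + h)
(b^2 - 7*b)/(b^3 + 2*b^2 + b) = (b - 7)/(b^2 + 2*b + 1)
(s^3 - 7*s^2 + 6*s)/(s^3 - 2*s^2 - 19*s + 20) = s*(s - 6)/(s^2 - s - 20)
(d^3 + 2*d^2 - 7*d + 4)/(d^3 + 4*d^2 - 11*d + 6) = (d + 4)/(d + 6)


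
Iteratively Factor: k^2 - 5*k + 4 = (k - 1)*(k - 4)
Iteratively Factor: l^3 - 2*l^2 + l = (l)*(l^2 - 2*l + 1) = l*(l - 1)*(l - 1)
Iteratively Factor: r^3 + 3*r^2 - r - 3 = (r + 3)*(r^2 - 1) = (r - 1)*(r + 3)*(r + 1)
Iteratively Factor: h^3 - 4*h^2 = (h)*(h^2 - 4*h) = h*(h - 4)*(h)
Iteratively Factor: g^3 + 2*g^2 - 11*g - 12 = (g - 3)*(g^2 + 5*g + 4) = (g - 3)*(g + 1)*(g + 4)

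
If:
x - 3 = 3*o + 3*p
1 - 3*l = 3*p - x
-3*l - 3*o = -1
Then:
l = 5/6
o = -1/2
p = x/3 - 1/2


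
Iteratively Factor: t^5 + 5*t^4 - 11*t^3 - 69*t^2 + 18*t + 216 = (t + 3)*(t^4 + 2*t^3 - 17*t^2 - 18*t + 72) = (t + 3)^2*(t^3 - t^2 - 14*t + 24) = (t - 2)*(t + 3)^2*(t^2 + t - 12) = (t - 3)*(t - 2)*(t + 3)^2*(t + 4)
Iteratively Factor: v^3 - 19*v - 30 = (v + 3)*(v^2 - 3*v - 10) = (v + 2)*(v + 3)*(v - 5)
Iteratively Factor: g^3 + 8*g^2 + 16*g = (g + 4)*(g^2 + 4*g) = g*(g + 4)*(g + 4)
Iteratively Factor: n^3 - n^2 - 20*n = (n + 4)*(n^2 - 5*n) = (n - 5)*(n + 4)*(n)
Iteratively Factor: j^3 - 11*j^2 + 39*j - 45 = (j - 5)*(j^2 - 6*j + 9) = (j - 5)*(j - 3)*(j - 3)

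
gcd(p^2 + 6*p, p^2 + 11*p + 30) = p + 6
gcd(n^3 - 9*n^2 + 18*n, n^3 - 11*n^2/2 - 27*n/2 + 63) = n^2 - 9*n + 18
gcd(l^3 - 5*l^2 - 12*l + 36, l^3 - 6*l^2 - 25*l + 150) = l - 6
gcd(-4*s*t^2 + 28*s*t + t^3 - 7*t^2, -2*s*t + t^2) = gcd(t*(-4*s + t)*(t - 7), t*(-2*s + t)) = t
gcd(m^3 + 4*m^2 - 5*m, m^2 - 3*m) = m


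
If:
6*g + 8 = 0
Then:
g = -4/3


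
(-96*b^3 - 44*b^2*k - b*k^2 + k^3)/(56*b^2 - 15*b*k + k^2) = (-12*b^2 - 7*b*k - k^2)/(7*b - k)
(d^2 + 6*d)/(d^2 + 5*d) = (d + 6)/(d + 5)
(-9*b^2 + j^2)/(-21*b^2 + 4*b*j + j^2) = (3*b + j)/(7*b + j)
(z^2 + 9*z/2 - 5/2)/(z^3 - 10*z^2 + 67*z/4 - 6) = 2*(z + 5)/(2*z^2 - 19*z + 24)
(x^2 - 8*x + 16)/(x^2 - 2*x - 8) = (x - 4)/(x + 2)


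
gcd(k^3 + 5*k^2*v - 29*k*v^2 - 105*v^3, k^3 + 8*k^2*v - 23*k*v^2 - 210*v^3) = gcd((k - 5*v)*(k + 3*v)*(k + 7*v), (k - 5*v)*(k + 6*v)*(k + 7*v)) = -k^2 - 2*k*v + 35*v^2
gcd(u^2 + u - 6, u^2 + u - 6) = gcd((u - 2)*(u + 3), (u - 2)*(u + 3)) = u^2 + u - 6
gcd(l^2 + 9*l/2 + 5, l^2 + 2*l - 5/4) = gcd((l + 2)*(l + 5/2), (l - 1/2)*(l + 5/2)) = l + 5/2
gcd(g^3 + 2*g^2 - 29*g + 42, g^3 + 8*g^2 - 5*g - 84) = g^2 + 4*g - 21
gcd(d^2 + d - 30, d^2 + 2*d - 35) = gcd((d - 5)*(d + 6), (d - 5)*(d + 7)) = d - 5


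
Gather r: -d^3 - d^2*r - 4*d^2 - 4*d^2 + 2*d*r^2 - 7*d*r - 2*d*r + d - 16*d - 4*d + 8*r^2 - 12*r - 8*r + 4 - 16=-d^3 - 8*d^2 - 19*d + r^2*(2*d + 8) + r*(-d^2 - 9*d - 20) - 12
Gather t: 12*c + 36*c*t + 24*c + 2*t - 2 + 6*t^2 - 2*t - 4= 36*c*t + 36*c + 6*t^2 - 6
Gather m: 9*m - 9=9*m - 9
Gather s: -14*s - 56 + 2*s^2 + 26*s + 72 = 2*s^2 + 12*s + 16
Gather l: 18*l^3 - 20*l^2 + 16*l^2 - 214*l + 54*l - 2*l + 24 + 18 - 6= 18*l^3 - 4*l^2 - 162*l + 36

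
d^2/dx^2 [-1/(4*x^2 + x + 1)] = 2*(16*x^2 + 4*x - (8*x + 1)^2 + 4)/(4*x^2 + x + 1)^3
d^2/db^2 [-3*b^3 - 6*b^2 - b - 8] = -18*b - 12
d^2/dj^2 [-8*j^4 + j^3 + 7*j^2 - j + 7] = -96*j^2 + 6*j + 14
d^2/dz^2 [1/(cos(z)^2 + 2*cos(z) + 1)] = 2*(cos(z) - cos(2*z) + 2)/(cos(z) + 1)^4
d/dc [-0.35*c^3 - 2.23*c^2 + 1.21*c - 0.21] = -1.05*c^2 - 4.46*c + 1.21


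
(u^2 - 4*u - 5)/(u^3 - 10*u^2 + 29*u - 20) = (u + 1)/(u^2 - 5*u + 4)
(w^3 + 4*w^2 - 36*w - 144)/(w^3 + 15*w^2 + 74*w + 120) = (w - 6)/(w + 5)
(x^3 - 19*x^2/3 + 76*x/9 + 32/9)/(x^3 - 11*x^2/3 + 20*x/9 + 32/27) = 3*(x - 4)/(3*x - 4)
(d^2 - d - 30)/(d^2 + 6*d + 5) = (d - 6)/(d + 1)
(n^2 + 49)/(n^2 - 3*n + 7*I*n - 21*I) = (n - 7*I)/(n - 3)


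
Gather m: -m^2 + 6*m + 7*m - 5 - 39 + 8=-m^2 + 13*m - 36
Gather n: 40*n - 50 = 40*n - 50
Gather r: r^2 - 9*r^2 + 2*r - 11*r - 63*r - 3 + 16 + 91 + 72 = -8*r^2 - 72*r + 176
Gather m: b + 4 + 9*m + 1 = b + 9*m + 5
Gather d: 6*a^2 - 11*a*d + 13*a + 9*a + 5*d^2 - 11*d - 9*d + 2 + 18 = 6*a^2 + 22*a + 5*d^2 + d*(-11*a - 20) + 20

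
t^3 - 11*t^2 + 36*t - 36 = (t - 6)*(t - 3)*(t - 2)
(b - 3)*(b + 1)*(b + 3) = b^3 + b^2 - 9*b - 9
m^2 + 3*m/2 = m*(m + 3/2)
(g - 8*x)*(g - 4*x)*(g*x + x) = g^3*x - 12*g^2*x^2 + g^2*x + 32*g*x^3 - 12*g*x^2 + 32*x^3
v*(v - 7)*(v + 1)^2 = v^4 - 5*v^3 - 13*v^2 - 7*v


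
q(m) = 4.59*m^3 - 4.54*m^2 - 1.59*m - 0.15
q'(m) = 13.77*m^2 - 9.08*m - 1.59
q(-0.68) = -2.61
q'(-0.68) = 10.95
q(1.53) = 3.23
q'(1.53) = 16.75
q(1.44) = 1.85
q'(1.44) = 13.89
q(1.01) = -1.66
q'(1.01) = 3.29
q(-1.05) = -8.80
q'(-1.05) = 23.13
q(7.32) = 1545.25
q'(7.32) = 669.77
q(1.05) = -1.51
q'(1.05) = 4.06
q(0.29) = -0.88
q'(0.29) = -3.07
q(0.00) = -0.15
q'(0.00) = -1.59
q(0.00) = -0.15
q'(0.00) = -1.59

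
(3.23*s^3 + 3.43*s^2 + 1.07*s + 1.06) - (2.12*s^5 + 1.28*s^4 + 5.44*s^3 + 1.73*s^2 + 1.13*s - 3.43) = -2.12*s^5 - 1.28*s^4 - 2.21*s^3 + 1.7*s^2 - 0.0599999999999998*s + 4.49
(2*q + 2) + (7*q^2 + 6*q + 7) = 7*q^2 + 8*q + 9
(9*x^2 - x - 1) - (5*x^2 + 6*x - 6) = 4*x^2 - 7*x + 5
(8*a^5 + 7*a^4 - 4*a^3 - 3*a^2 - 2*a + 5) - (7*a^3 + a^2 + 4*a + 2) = 8*a^5 + 7*a^4 - 11*a^3 - 4*a^2 - 6*a + 3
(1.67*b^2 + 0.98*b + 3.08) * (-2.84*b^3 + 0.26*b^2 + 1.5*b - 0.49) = -4.7428*b^5 - 2.349*b^4 - 5.9874*b^3 + 1.4525*b^2 + 4.1398*b - 1.5092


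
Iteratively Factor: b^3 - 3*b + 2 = (b - 1)*(b^2 + b - 2) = (b - 1)*(b + 2)*(b - 1)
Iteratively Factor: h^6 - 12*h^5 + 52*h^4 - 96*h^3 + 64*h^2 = (h - 2)*(h^5 - 10*h^4 + 32*h^3 - 32*h^2) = (h - 4)*(h - 2)*(h^4 - 6*h^3 + 8*h^2) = h*(h - 4)*(h - 2)*(h^3 - 6*h^2 + 8*h) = h^2*(h - 4)*(h - 2)*(h^2 - 6*h + 8) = h^2*(h - 4)*(h - 2)^2*(h - 4)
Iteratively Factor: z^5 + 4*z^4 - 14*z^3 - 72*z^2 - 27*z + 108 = (z - 4)*(z^4 + 8*z^3 + 18*z^2 - 27) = (z - 4)*(z + 3)*(z^3 + 5*z^2 + 3*z - 9) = (z - 4)*(z - 1)*(z + 3)*(z^2 + 6*z + 9) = (z - 4)*(z - 1)*(z + 3)^2*(z + 3)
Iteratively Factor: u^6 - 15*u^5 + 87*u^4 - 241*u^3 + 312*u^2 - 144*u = (u - 4)*(u^5 - 11*u^4 + 43*u^3 - 69*u^2 + 36*u) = (u - 4)^2*(u^4 - 7*u^3 + 15*u^2 - 9*u) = u*(u - 4)^2*(u^3 - 7*u^2 + 15*u - 9) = u*(u - 4)^2*(u - 1)*(u^2 - 6*u + 9) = u*(u - 4)^2*(u - 3)*(u - 1)*(u - 3)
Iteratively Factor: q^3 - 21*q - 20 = (q - 5)*(q^2 + 5*q + 4) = (q - 5)*(q + 4)*(q + 1)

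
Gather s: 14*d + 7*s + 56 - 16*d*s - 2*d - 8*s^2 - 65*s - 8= 12*d - 8*s^2 + s*(-16*d - 58) + 48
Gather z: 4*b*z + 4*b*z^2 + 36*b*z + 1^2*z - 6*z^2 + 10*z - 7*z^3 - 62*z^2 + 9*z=-7*z^3 + z^2*(4*b - 68) + z*(40*b + 20)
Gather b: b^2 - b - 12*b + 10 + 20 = b^2 - 13*b + 30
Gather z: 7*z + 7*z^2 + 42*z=7*z^2 + 49*z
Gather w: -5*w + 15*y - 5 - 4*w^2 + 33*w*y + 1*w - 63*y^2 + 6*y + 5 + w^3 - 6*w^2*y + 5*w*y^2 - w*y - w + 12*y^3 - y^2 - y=w^3 + w^2*(-6*y - 4) + w*(5*y^2 + 32*y - 5) + 12*y^3 - 64*y^2 + 20*y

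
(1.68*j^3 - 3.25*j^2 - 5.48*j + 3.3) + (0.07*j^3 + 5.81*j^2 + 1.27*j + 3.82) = 1.75*j^3 + 2.56*j^2 - 4.21*j + 7.12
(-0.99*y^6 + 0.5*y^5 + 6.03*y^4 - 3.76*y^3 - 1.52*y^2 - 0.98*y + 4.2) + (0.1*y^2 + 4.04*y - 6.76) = -0.99*y^6 + 0.5*y^5 + 6.03*y^4 - 3.76*y^3 - 1.42*y^2 + 3.06*y - 2.56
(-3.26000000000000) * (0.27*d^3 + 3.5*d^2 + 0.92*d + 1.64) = -0.8802*d^3 - 11.41*d^2 - 2.9992*d - 5.3464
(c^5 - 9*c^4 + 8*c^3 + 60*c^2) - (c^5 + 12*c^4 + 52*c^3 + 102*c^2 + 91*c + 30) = -21*c^4 - 44*c^3 - 42*c^2 - 91*c - 30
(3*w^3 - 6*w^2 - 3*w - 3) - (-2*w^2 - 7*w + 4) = 3*w^3 - 4*w^2 + 4*w - 7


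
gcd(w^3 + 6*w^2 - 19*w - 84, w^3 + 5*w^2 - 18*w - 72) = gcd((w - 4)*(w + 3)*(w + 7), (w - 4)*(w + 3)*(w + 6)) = w^2 - w - 12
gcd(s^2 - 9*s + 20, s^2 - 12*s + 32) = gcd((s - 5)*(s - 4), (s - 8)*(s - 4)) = s - 4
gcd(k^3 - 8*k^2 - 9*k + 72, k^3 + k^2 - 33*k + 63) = k - 3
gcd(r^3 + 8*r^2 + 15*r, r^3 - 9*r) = r^2 + 3*r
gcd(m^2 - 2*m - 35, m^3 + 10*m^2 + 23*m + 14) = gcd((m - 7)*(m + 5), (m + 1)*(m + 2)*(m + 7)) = 1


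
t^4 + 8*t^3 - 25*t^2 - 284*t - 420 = (t - 6)*(t + 2)*(t + 5)*(t + 7)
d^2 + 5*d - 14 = (d - 2)*(d + 7)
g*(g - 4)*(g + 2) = g^3 - 2*g^2 - 8*g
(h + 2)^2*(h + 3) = h^3 + 7*h^2 + 16*h + 12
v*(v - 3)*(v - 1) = v^3 - 4*v^2 + 3*v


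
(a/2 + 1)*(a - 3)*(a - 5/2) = a^3/2 - 7*a^2/4 - 7*a/4 + 15/2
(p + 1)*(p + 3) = p^2 + 4*p + 3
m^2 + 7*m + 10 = (m + 2)*(m + 5)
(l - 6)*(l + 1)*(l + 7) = l^3 + 2*l^2 - 41*l - 42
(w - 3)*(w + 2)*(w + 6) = w^3 + 5*w^2 - 12*w - 36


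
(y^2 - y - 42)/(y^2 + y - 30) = (y - 7)/(y - 5)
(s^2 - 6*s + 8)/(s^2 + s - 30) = (s^2 - 6*s + 8)/(s^2 + s - 30)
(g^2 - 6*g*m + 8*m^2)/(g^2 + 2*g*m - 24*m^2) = (g - 2*m)/(g + 6*m)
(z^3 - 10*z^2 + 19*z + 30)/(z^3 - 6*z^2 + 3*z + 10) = (z - 6)/(z - 2)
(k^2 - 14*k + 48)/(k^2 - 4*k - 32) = (k - 6)/(k + 4)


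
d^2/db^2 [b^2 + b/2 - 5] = 2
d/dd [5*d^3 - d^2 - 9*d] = 15*d^2 - 2*d - 9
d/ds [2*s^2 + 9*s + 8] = 4*s + 9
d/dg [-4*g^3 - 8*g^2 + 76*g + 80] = -12*g^2 - 16*g + 76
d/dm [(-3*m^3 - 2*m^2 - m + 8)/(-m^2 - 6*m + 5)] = (3*m^4 + 36*m^3 - 34*m^2 - 4*m + 43)/(m^4 + 12*m^3 + 26*m^2 - 60*m + 25)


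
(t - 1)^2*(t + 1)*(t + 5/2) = t^4 + 3*t^3/2 - 7*t^2/2 - 3*t/2 + 5/2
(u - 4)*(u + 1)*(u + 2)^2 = u^4 + u^3 - 12*u^2 - 28*u - 16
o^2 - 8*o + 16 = (o - 4)^2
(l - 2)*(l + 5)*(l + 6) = l^3 + 9*l^2 + 8*l - 60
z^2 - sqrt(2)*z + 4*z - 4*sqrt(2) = (z + 4)*(z - sqrt(2))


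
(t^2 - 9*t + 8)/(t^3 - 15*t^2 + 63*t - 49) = (t - 8)/(t^2 - 14*t + 49)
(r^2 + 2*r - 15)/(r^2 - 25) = (r - 3)/(r - 5)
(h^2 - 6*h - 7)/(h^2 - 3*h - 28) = (h + 1)/(h + 4)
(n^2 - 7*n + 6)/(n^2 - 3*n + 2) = (n - 6)/(n - 2)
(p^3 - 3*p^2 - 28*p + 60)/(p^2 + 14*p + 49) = (p^3 - 3*p^2 - 28*p + 60)/(p^2 + 14*p + 49)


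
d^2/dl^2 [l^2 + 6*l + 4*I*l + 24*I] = 2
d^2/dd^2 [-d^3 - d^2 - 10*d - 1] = -6*d - 2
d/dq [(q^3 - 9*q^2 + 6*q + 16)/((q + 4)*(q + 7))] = (q^4 + 22*q^3 - 21*q^2 - 536*q - 8)/(q^4 + 22*q^3 + 177*q^2 + 616*q + 784)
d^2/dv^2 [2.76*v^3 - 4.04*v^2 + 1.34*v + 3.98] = 16.56*v - 8.08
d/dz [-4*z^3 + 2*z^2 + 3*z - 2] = -12*z^2 + 4*z + 3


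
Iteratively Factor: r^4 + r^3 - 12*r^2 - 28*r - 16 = (r + 2)*(r^3 - r^2 - 10*r - 8) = (r - 4)*(r + 2)*(r^2 + 3*r + 2) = (r - 4)*(r + 1)*(r + 2)*(r + 2)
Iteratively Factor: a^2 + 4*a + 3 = (a + 1)*(a + 3)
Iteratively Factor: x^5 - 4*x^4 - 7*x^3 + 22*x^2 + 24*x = (x)*(x^4 - 4*x^3 - 7*x^2 + 22*x + 24) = x*(x + 2)*(x^3 - 6*x^2 + 5*x + 12) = x*(x - 3)*(x + 2)*(x^2 - 3*x - 4) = x*(x - 4)*(x - 3)*(x + 2)*(x + 1)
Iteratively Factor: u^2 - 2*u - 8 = (u - 4)*(u + 2)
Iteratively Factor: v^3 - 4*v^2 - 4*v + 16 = (v - 2)*(v^2 - 2*v - 8) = (v - 2)*(v + 2)*(v - 4)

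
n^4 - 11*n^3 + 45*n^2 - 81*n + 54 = (n - 3)^3*(n - 2)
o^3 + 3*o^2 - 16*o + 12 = (o - 2)*(o - 1)*(o + 6)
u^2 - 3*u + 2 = (u - 2)*(u - 1)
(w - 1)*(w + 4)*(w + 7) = w^3 + 10*w^2 + 17*w - 28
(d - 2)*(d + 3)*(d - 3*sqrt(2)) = d^3 - 3*sqrt(2)*d^2 + d^2 - 6*d - 3*sqrt(2)*d + 18*sqrt(2)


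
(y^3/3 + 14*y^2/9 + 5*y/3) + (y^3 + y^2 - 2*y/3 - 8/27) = 4*y^3/3 + 23*y^2/9 + y - 8/27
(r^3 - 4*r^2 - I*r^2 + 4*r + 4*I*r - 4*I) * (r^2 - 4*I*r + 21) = r^5 - 4*r^4 - 5*I*r^4 + 21*r^3 + 20*I*r^3 - 68*r^2 - 41*I*r^2 + 68*r + 84*I*r - 84*I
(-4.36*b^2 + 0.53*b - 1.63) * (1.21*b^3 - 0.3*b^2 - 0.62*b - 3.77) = -5.2756*b^5 + 1.9493*b^4 + 0.571900000000001*b^3 + 16.5976*b^2 - 0.9875*b + 6.1451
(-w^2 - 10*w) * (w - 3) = -w^3 - 7*w^2 + 30*w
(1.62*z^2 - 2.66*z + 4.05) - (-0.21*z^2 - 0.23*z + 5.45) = 1.83*z^2 - 2.43*z - 1.4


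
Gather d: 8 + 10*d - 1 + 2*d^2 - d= 2*d^2 + 9*d + 7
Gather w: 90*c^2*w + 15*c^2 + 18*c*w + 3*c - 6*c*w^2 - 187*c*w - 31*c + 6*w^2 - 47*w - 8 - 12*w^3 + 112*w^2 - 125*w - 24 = 15*c^2 - 28*c - 12*w^3 + w^2*(118 - 6*c) + w*(90*c^2 - 169*c - 172) - 32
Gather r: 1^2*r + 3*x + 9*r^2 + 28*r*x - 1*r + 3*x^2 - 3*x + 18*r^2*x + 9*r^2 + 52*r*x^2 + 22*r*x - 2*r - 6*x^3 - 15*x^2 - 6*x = r^2*(18*x + 18) + r*(52*x^2 + 50*x - 2) - 6*x^3 - 12*x^2 - 6*x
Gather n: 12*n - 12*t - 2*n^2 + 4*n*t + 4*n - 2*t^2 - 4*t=-2*n^2 + n*(4*t + 16) - 2*t^2 - 16*t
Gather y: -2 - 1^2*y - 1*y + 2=-2*y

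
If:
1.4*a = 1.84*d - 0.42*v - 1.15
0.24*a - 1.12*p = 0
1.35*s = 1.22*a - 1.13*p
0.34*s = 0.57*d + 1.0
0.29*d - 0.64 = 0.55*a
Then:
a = -2.70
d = -2.92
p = -0.58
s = -1.96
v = -6.53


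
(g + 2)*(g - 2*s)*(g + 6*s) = g^3 + 4*g^2*s + 2*g^2 - 12*g*s^2 + 8*g*s - 24*s^2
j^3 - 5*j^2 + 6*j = j*(j - 3)*(j - 2)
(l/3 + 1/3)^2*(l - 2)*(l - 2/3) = l^4/9 - 2*l^3/27 - l^2/3 + 4/27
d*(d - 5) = d^2 - 5*d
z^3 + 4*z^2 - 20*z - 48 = (z - 4)*(z + 2)*(z + 6)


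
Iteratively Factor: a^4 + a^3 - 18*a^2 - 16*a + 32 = (a + 4)*(a^3 - 3*a^2 - 6*a + 8) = (a - 1)*(a + 4)*(a^2 - 2*a - 8) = (a - 4)*(a - 1)*(a + 4)*(a + 2)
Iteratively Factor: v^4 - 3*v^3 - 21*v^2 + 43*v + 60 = (v - 5)*(v^3 + 2*v^2 - 11*v - 12) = (v - 5)*(v - 3)*(v^2 + 5*v + 4) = (v - 5)*(v - 3)*(v + 1)*(v + 4)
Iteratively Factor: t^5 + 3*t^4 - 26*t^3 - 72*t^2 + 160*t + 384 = (t + 4)*(t^4 - t^3 - 22*t^2 + 16*t + 96) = (t + 2)*(t + 4)*(t^3 - 3*t^2 - 16*t + 48) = (t + 2)*(t + 4)^2*(t^2 - 7*t + 12) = (t - 3)*(t + 2)*(t + 4)^2*(t - 4)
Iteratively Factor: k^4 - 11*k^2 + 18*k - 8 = (k - 1)*(k^3 + k^2 - 10*k + 8) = (k - 1)^2*(k^2 + 2*k - 8) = (k - 2)*(k - 1)^2*(k + 4)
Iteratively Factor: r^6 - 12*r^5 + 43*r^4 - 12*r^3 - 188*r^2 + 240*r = (r - 3)*(r^5 - 9*r^4 + 16*r^3 + 36*r^2 - 80*r) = (r - 5)*(r - 3)*(r^4 - 4*r^3 - 4*r^2 + 16*r) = r*(r - 5)*(r - 3)*(r^3 - 4*r^2 - 4*r + 16) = r*(r - 5)*(r - 3)*(r - 2)*(r^2 - 2*r - 8) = r*(r - 5)*(r - 4)*(r - 3)*(r - 2)*(r + 2)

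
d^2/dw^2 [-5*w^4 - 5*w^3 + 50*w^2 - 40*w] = -60*w^2 - 30*w + 100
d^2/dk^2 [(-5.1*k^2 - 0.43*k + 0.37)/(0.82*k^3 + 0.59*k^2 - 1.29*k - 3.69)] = (-6.85848*k^6 - 1.734792*k^5 - 30.631428*k^4 - 222.150318*k^3 - 83.807922*k^2 - 0.589284000000021*k - 131.948046)/(0.551368*k^9 + 1.190148*k^8 - 1.745862*k^7 - 10.982701*k^6 - 7.964793*k^5 + 22.511682*k^4 + 48.199671*k^3 + 5.67890999999999*k^2 - 52.694307*k - 50.243409)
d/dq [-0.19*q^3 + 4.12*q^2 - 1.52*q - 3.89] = -0.57*q^2 + 8.24*q - 1.52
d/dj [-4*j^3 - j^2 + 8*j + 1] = -12*j^2 - 2*j + 8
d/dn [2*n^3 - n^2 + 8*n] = 6*n^2 - 2*n + 8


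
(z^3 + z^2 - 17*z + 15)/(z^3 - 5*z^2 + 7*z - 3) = (z + 5)/(z - 1)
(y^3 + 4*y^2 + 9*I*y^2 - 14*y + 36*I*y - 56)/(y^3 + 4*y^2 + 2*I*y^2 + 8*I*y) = (y + 7*I)/y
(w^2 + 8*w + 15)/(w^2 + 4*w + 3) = (w + 5)/(w + 1)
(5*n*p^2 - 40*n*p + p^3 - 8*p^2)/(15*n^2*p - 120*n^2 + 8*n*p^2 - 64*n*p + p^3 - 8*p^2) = p/(3*n + p)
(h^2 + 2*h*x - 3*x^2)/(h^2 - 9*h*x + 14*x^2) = (h^2 + 2*h*x - 3*x^2)/(h^2 - 9*h*x + 14*x^2)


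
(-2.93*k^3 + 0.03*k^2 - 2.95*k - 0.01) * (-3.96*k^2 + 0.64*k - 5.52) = 11.6028*k^5 - 1.994*k^4 + 27.8748*k^3 - 2.014*k^2 + 16.2776*k + 0.0552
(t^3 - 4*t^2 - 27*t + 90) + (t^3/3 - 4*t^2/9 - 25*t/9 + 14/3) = 4*t^3/3 - 40*t^2/9 - 268*t/9 + 284/3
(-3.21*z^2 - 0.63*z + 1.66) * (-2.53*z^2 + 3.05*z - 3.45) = 8.1213*z^4 - 8.1966*z^3 + 4.9532*z^2 + 7.2365*z - 5.727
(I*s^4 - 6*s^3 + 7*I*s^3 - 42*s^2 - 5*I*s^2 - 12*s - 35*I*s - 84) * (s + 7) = I*s^5 - 6*s^4 + 14*I*s^4 - 84*s^3 + 44*I*s^3 - 306*s^2 - 70*I*s^2 - 168*s - 245*I*s - 588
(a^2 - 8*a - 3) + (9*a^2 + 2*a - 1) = 10*a^2 - 6*a - 4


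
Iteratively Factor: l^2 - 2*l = (l)*(l - 2)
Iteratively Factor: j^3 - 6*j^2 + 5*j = (j - 1)*(j^2 - 5*j) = (j - 5)*(j - 1)*(j)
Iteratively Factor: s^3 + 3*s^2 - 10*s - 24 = (s - 3)*(s^2 + 6*s + 8) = (s - 3)*(s + 2)*(s + 4)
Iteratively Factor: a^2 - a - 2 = (a - 2)*(a + 1)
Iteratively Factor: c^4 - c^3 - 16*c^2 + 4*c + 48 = (c + 2)*(c^3 - 3*c^2 - 10*c + 24) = (c + 2)*(c + 3)*(c^2 - 6*c + 8) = (c - 2)*(c + 2)*(c + 3)*(c - 4)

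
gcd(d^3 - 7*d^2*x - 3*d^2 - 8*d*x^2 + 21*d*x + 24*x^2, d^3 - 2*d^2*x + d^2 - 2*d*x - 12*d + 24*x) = d - 3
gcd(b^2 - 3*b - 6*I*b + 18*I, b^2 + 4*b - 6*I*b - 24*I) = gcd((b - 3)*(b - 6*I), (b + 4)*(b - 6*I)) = b - 6*I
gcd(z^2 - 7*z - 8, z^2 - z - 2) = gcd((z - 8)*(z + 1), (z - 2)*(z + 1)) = z + 1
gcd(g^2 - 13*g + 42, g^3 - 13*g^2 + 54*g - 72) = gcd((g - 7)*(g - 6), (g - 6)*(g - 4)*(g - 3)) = g - 6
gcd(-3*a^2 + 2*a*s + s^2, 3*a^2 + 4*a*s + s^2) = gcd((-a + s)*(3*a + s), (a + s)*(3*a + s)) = 3*a + s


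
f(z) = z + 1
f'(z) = 1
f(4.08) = 5.08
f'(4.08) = 1.00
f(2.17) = 3.17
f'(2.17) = 1.00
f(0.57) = 1.57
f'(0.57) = 1.00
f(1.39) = 2.39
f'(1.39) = 1.00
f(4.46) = 5.46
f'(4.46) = 1.00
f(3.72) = 4.72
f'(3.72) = 1.00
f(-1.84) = -0.84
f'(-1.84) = 1.00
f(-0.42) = 0.58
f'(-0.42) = 1.00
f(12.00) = 13.00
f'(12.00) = 1.00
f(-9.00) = -8.00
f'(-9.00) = 1.00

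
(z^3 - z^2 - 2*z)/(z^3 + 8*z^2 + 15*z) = (z^2 - z - 2)/(z^2 + 8*z + 15)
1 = 1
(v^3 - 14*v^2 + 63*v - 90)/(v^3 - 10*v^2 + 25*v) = (v^2 - 9*v + 18)/(v*(v - 5))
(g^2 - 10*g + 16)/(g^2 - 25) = (g^2 - 10*g + 16)/(g^2 - 25)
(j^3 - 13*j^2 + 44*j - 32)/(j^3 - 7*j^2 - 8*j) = (j^2 - 5*j + 4)/(j*(j + 1))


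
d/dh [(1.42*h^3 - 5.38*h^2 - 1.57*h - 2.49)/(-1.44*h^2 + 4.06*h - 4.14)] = (-2.0448*h^4 + 11.5304*h^3 - 41.74*h^2 + 37.3752*h + 16.6092)/(2.0736*h^4 - 11.6928*h^3 + 28.4068*h^2 - 33.6168*h + 17.1396)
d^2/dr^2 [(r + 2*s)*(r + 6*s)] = 2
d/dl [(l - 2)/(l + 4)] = 6/(l + 4)^2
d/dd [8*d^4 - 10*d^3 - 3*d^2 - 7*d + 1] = 32*d^3 - 30*d^2 - 6*d - 7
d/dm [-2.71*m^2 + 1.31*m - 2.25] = 1.31 - 5.42*m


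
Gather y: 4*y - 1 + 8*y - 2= 12*y - 3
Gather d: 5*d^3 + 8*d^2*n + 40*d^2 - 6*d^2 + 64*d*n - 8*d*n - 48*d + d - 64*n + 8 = 5*d^3 + d^2*(8*n + 34) + d*(56*n - 47) - 64*n + 8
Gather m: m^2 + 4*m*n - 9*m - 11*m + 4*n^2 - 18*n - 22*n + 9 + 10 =m^2 + m*(4*n - 20) + 4*n^2 - 40*n + 19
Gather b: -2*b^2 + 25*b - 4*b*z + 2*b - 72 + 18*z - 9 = -2*b^2 + b*(27 - 4*z) + 18*z - 81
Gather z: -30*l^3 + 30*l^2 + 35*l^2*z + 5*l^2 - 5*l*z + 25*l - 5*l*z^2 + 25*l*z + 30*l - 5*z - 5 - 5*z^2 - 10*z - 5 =-30*l^3 + 35*l^2 + 55*l + z^2*(-5*l - 5) + z*(35*l^2 + 20*l - 15) - 10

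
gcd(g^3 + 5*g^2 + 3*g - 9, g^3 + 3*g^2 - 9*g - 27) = g^2 + 6*g + 9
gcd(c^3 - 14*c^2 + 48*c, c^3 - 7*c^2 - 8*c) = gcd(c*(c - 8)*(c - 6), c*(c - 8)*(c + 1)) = c^2 - 8*c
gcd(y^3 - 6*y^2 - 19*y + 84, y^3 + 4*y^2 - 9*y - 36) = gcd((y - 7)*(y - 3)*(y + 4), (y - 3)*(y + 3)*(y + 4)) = y^2 + y - 12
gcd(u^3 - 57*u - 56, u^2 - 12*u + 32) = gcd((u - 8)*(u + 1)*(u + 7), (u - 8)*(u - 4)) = u - 8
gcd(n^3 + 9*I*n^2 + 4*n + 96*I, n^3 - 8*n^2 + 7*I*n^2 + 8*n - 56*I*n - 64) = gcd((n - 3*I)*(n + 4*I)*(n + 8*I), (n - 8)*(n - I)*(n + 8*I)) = n + 8*I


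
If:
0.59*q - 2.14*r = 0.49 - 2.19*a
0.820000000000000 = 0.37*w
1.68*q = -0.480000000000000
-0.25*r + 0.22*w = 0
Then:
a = 2.21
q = -0.29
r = 1.95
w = 2.22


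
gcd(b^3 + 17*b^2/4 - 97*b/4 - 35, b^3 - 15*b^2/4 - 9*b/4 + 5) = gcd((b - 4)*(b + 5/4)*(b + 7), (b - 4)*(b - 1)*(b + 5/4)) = b^2 - 11*b/4 - 5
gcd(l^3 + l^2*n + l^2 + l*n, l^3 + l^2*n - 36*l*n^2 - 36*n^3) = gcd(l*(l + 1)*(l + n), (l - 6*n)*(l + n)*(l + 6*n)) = l + n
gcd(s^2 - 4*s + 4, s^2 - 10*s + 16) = s - 2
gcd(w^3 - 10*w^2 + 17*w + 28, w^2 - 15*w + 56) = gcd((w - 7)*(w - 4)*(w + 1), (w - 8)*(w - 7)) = w - 7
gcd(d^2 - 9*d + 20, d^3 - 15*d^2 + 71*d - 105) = d - 5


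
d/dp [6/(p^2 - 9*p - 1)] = 6*(9 - 2*p)/(-p^2 + 9*p + 1)^2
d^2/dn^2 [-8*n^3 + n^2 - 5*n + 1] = 2 - 48*n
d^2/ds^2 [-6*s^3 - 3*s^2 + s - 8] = -36*s - 6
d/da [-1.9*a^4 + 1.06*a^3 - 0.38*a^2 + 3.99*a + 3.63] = -7.6*a^3 + 3.18*a^2 - 0.76*a + 3.99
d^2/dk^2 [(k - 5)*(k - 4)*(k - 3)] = 6*k - 24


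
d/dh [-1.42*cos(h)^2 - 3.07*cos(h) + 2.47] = (2.84*cos(h) + 3.07)*sin(h)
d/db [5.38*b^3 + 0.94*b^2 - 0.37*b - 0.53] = 16.14*b^2 + 1.88*b - 0.37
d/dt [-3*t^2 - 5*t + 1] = -6*t - 5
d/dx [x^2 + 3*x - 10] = 2*x + 3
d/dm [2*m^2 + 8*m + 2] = 4*m + 8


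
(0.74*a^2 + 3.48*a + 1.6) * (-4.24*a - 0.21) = -3.1376*a^3 - 14.9106*a^2 - 7.5148*a - 0.336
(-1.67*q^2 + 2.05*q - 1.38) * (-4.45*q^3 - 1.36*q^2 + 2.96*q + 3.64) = 7.4315*q^5 - 6.8513*q^4 - 1.5902*q^3 + 1.866*q^2 + 3.3772*q - 5.0232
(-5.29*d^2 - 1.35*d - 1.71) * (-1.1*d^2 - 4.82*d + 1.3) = 5.819*d^4 + 26.9828*d^3 + 1.511*d^2 + 6.4872*d - 2.223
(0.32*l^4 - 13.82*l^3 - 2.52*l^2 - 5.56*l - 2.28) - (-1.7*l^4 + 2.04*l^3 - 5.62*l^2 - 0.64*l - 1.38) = 2.02*l^4 - 15.86*l^3 + 3.1*l^2 - 4.92*l - 0.9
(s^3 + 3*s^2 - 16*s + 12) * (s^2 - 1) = s^5 + 3*s^4 - 17*s^3 + 9*s^2 + 16*s - 12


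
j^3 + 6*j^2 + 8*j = j*(j + 2)*(j + 4)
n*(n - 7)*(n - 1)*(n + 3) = n^4 - 5*n^3 - 17*n^2 + 21*n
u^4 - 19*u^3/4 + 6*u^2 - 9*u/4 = u*(u - 3)*(u - 1)*(u - 3/4)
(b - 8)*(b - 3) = b^2 - 11*b + 24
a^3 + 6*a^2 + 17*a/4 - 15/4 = (a - 1/2)*(a + 3/2)*(a + 5)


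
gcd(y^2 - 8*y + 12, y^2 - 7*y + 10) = y - 2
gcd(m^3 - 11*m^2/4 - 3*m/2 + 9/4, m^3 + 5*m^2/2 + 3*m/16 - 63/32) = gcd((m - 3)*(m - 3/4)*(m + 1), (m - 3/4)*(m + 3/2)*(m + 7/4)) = m - 3/4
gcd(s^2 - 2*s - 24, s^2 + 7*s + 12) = s + 4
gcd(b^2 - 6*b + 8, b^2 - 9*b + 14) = b - 2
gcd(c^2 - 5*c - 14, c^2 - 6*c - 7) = c - 7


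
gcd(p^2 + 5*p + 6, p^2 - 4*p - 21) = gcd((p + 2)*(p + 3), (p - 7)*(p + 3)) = p + 3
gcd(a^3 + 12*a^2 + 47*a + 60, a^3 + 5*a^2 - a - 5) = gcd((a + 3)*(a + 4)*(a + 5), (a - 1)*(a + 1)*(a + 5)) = a + 5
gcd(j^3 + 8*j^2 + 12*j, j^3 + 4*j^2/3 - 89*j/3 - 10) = j + 6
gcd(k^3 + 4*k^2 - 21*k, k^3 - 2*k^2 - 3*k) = k^2 - 3*k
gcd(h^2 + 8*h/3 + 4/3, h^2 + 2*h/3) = h + 2/3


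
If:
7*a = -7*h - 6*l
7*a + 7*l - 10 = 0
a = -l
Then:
No Solution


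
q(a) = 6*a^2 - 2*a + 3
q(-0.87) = 9.28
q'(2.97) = 33.64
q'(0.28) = 1.36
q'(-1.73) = -22.76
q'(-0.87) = -12.44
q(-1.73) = 24.42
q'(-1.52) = -20.24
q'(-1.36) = -18.32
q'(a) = 12*a - 2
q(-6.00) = 231.00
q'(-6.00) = -74.00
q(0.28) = 2.91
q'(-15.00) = -182.00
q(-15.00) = 1383.00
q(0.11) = 2.85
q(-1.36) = 16.82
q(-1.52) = 19.90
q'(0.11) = -0.68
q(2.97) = 49.99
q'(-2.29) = -29.48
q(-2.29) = 39.04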